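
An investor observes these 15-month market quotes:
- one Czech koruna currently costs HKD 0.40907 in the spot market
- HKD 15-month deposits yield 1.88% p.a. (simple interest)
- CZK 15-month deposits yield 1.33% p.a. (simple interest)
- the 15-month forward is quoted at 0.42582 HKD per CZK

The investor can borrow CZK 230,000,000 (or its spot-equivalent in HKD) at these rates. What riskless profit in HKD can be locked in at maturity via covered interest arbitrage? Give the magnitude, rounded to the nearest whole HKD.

T = 15/12 years.
Route A — deposit CZK, sell forward: 230,000,000 × 1.016625 × 0.42582 = HKD 99,566,829.23.
Route B — convert at spot, deposit HKD: 230,000,000 × 0.40907 × 1.023500 = HKD 96,297,123.35.
The quoted forward overvalues CZK, so borrow HKD, buy CZK at spot, deposit the CZK at 1.33%, and sell the proceeds forward at 0.42582.
The gap between the two covered legs is HKD 3,269,706.

HKD 3,269,706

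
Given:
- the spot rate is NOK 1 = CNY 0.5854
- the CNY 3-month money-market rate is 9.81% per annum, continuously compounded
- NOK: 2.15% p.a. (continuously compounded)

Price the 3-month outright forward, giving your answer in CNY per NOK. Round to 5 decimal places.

0.59672

T = 3/12 years.
CNY accumulates by e^(0.0981×3/12) = 1.0248282.
NOK growth factor: e^(0.0215×3/12) = 1.0053895.
Forward (CNY per NOK) = 0.5854 × 1.0248282 / 1.0053895 = 0.5967184.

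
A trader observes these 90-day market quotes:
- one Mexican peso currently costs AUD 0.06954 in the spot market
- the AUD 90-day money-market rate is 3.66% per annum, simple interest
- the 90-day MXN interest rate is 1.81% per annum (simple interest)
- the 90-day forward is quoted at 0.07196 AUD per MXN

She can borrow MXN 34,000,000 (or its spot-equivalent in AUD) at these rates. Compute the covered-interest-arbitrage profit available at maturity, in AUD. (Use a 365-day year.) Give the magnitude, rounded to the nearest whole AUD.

AUD 71,862

T = 90/365 years.
Route A — deposit MXN, sell forward: 34,000,000 × 1.004463014 × 0.07196 = AUD 2,457,559.39.
Route B — convert at spot, deposit AUD: 34,000,000 × 0.06954 × 1.009024658 = AUD 2,385,697.54.
The quoted forward overvalues MXN, so borrow AUD, buy MXN at spot, deposit the MXN at 1.81%, and sell the proceeds forward at 0.07196.
Arbitrage profit = |2,457,559.39 − 2,385,697.54| = AUD 71,862.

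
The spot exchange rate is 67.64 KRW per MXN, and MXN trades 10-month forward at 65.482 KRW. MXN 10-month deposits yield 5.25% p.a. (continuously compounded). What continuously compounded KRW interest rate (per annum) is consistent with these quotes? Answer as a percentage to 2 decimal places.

T = 10/12 years.
CIP gives F = S · g_KRW/g_MXN, so g_KRW/g_MXN = 65.482/67.64 = 0.9680958.
The MXN side grows by e^(0.0525×10/12) = 1.0447211.
Hence g_KRW = 1.0113901.
r = ln(1.0113901)/(10/12) = 0.013591 → 1.36%.

1.36%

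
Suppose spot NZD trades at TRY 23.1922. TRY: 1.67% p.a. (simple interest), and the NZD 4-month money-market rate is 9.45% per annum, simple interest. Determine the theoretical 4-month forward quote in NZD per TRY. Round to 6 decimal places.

T = 4/12 years.
TRY accumulates by 1 + 0.0167×4/12 = 1.0055667.
NZD accumulates by 1 + 0.0945×4/12 = 1.031500.
Forward (TRY per NZD) = 23.1922 × 1.0055667 / 1.031500 = 22.60912.
Quoted the other way: 1/22.60912 = 0.044230 NZD per TRY.

0.044230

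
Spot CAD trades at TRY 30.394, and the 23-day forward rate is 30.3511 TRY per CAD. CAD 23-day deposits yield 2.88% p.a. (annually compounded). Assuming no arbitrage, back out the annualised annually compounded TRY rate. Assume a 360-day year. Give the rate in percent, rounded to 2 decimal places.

0.63%

T = 23/360 years.
F/S = 30.3511/30.394 = 0.9985885 = (growth of TRY) / (growth of CAD).
The CAD side grows by (1 + 0.0288)^(23/360) = 1.0018156.
So the TRY growth factor = 1.0004015.
r = 1.0004015^(360/23) − 1 = 0.006303 → 0.63%.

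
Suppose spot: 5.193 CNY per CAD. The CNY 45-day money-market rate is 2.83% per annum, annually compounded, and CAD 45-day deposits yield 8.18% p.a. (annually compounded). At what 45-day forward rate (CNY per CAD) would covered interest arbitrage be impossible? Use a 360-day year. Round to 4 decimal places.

T = 45/360 years.
CNY accumulates by (1 + 0.0283)^(45/360) = 1.0034945.
Growth of 1 CAD over T: (1 + 0.0818)^(45/360) = 1.0098767.
CIP: F = S · (grow CNY)/(grow CAD) = 5.193 × 1.0034945/1.0098767 = 5.160181 CNY per CAD.

5.1602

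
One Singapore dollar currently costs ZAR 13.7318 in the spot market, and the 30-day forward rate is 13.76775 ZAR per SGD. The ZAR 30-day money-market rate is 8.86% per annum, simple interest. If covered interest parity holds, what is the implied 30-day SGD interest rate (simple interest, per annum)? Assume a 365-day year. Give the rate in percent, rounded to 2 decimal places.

5.66%

T = 30/365 years.
CIP gives F = S · g_ZAR/g_SGD, so g_ZAR/g_SGD = 13.76775/13.7318 = 1.0026180.
ZAR growth factor: 1 + 0.0886×30/365 = 1.0072822.
Hence g_SGD = 1.004652.
r = (1.004652 − 1)/(30/365) = 0.056599 → 5.66%.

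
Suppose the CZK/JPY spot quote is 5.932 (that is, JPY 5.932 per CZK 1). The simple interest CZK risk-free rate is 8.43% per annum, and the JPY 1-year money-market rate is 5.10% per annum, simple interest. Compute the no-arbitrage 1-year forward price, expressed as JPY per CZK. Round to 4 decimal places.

T = 1 year.
Growth of 1 JPY over T: 1 + 0.0510×1 = 1.051000.
Growth of 1 CZK over T: 1 + 0.0843×1 = 1.084300.
So F = 5.932 × 1.051000 / 1.084300 = 5.749822 (JPY/CZK).

5.7498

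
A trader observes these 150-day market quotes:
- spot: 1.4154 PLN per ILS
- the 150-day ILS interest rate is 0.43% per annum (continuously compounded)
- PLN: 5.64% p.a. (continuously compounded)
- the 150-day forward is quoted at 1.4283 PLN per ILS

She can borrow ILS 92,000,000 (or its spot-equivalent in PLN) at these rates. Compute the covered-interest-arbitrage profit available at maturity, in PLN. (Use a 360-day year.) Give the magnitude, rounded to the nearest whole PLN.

T = 150/360 years.
Keep in ILS, deliver into the forward: 92,000,000·1.00179327266·1.4283 = PLN 131,639,242.48.
Swap to PLN now, deposit: 92,000,000·1.4154·1.02377830075 = PLN 133,313,134.23.
The quoted forward undervalues ILS, so borrow ILS, convert to PLN at spot, deposit the PLN at 5.64%, and buy ILS forward at 1.4283 to cover the loan.
The gap between the two covered legs is PLN 1,673,892.

PLN 1,673,892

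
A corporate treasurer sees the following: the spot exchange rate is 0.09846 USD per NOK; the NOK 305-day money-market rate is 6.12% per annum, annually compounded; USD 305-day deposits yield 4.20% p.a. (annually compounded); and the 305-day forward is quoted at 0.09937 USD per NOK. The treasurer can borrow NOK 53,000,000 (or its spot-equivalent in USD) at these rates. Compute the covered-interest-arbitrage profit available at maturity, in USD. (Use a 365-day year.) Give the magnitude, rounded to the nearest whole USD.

USD 133,718

T = 305/365 years.
Invest the NOK and cover forward: 53,000,000 × 1.050888402 × 0.09937 = USD 5,534,619.37.
Convert at spot and invest in USD: 53,000,000 × 0.09846 × 1.034976669 = USD 5,400,901.55.
The quoted forward overvalues NOK, so borrow USD, buy NOK at spot, deposit the NOK at 6.12%, and sell the proceeds forward at 0.09937.
Arbitrage profit = |5,534,619.37 − 5,400,901.55| = USD 133,718.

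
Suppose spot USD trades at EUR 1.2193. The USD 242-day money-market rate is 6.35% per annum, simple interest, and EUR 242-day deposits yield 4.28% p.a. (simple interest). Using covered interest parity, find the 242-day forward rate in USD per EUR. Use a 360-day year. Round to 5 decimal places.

T = 242/360 years.
EUR accumulates by 1 + 0.0428×242/360 = 1.0287711.
USD growth factor: 1 + 0.0635×242/360 = 1.0426861.
CIP: F = S · (grow EUR)/(grow USD) = 1.2193 × 1.0287711/1.0426861 = 1.203028 EUR per USD.
Quoted the other way: 1/1.203028 = 0.83124 USD per EUR.

0.83124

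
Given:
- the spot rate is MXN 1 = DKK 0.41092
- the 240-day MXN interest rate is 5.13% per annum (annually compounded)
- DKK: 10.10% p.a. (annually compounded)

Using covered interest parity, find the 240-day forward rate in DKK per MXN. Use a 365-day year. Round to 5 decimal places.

T = 240/365 years.
DKK growth factor: (1 + 0.1010)^(240/365) = 1.0653114.
MXN growth factor: (1 + 0.0513)^(240/365) = 1.0334418.
So F = 0.41092 × 1.0653114 / 1.0334418 = 0.4235921 (DKK/MXN).

0.42359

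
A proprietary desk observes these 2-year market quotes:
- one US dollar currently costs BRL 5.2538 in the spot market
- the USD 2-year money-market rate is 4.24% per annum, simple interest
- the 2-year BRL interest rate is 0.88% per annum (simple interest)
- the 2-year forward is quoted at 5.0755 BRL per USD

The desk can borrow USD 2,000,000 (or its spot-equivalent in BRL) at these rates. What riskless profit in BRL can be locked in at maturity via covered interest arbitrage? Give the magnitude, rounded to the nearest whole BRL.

BRL 319,271

T = 2 years.
Invest the USD and cover forward: 2,000,000 × 1.084800 × 5.0755 = BRL 11,011,804.80.
Convert at spot and invest in BRL: 2,000,000 × 5.2538 × 1.017600 = BRL 10,692,533.76.
The quoted forward overvalues USD, so borrow BRL, buy USD at spot, deposit the USD at 4.24%, and sell the proceeds forward at 5.0755.
Profit = 11,011,804.80 − 10,692,533.76 = BRL 319,271.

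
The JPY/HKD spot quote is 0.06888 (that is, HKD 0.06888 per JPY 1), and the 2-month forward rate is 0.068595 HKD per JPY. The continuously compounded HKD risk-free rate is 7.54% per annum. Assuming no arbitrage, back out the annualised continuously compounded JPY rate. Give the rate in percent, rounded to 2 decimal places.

10.03%

T = 2/12 years.
By CIP, F/S equals the HKD-to-JPY growth ratio: 0.068595/0.06888 = 0.9958624.
The HKD side grows by e^(0.0754×2/12) = 1.012646.
So the JPY growth factor = 1.0168533.
r = ln(1.0168533)/(2/12) = 0.100277 → 10.03%.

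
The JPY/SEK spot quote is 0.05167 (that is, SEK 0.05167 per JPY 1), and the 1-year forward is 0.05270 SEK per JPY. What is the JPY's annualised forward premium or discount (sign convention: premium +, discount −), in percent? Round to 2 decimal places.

T = 1 year.
JPY trades forward at +1.99342% vs spot over the period.
Annualise by dividing by T: 0.0199342 / 1 = 0.019934 → 1.99%.

+1.99%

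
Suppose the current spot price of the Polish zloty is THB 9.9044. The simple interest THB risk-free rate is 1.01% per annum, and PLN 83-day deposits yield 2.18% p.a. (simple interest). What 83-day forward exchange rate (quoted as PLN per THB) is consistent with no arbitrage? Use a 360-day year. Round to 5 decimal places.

T = 83/360 years.
THB growth factor: 1 + 0.0101×83/360 = 1.0023286.
PLN accumulates by 1 + 0.0218×83/360 = 1.0050261.
CIP: F = S · (grow THB)/(grow PLN) = 9.9044 × 1.0023286/1.0050261 = 9.877816 THB per PLN.
Invert for PLN per THB: 1 / 9.877816 = 0.10124.

0.10124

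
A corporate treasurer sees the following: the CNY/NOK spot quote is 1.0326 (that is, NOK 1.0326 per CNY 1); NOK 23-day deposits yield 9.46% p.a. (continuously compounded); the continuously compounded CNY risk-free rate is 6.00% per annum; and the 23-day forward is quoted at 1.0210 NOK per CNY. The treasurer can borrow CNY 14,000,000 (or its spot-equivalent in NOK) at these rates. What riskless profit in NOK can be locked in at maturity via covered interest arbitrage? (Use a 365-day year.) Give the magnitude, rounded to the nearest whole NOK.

T = 23/365 years.
Keep in CNY, deliver into the forward: 14,000,000·1.0037879782·1.0210 = NOK 14,348,145.36.
Swap to NOK now, deposit: 14,000,000·1.0326·1.0059788986 = NOK 14,542,833.35.
The quoted forward undervalues CNY, so borrow CNY, convert to NOK at spot, deposit the NOK at 9.46%, and buy CNY forward at 1.0210 to cover the loan.
The gap between the two covered legs is NOK 194,688.

NOK 194,688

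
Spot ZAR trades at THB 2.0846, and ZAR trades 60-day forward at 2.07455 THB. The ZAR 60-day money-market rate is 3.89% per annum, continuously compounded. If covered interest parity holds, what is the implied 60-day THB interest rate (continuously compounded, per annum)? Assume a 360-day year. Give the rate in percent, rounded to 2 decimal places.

0.99%

T = 60/360 years.
F/S = 2.07455/2.0846 = 0.9951789 = (growth of THB) / (growth of ZAR).
The ZAR side grows by e^(0.0389×60/360) = 1.0065044.
So the THB growth factor = 1.0016519.
r = ln(1.0016519)/(60/360) = 0.009903 → 0.99%.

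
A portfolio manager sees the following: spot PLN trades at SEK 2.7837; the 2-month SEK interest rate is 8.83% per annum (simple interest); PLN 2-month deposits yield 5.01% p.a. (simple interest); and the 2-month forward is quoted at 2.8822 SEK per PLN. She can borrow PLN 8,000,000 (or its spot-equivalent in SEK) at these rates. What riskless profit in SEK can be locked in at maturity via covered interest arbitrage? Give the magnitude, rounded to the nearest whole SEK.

T = 2/12 years.
Invest the PLN and cover forward: 8,000,000 × 1.008350 × 2.8822 = SEK 23,250,130.96.
Convert at spot and invest in SEK: 8,000,000 × 2.7837 × 1.0147166667 = SEK 22,597,334.28.
The quoted forward overvalues PLN, so borrow SEK, buy PLN at spot, deposit the PLN at 5.01%, and sell the proceeds forward at 2.8822.
Profit = 23,250,130.96 − 22,597,334.28 = SEK 652,797.

SEK 652,797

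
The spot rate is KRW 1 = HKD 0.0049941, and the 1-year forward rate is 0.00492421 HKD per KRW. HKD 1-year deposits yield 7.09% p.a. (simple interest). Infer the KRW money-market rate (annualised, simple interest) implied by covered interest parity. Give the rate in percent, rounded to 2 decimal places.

8.61%

T = 1 year.
CIP gives F = S · g_HKD/g_KRW, so g_HKD/g_KRW = 0.00492421/0.0049941 = 0.9860055.
HKD growth factor: 1 + 0.0709×1 = 1.070900.
That pins the KRW growth at 1.0860994.
(1.0860994 − 1)/T = 0.086099, i.e. 8.61%.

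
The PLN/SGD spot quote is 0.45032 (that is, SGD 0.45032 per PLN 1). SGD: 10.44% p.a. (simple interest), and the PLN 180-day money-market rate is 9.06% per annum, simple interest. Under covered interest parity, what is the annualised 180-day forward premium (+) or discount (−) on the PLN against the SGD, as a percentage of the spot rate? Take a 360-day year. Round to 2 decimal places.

+1.32%

T = 180/360 years.
No-arbitrage forward: 0.45032 × 1.052200 / 1.045300 = 0.45329255 SGD/PLN.
Annualised premium = (F − S)/S × (1/T) = (0.45329255 − 0.45032)/0.45032 ÷ (180/360) = 1.32%.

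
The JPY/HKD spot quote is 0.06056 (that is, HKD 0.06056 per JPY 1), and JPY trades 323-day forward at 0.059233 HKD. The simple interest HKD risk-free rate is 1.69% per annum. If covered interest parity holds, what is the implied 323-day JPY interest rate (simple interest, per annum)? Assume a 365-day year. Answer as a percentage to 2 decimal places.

4.26%

T = 323/365 years.
By CIP, F/S equals the HKD-to-JPY growth ratio: 0.059233/0.06056 = 0.9780878.
The HKD side grows by 1 + 0.0169×323/365 = 1.0149553.
Hence g_JPY = 1.0376934.
r = (1.0376934 − 1)/(323/365) = 0.042595 → 4.26%.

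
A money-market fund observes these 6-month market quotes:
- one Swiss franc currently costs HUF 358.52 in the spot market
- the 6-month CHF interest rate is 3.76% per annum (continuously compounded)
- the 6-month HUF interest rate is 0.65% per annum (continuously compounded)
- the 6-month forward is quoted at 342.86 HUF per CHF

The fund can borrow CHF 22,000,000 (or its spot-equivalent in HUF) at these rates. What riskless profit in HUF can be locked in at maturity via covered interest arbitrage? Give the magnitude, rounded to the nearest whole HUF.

T = 6/12 years.
Route A — deposit CHF, sell forward: 22,000,000 × 1.01897783267 × 342.86 = HUF 7,686,068,273.60.
Route B — convert at spot, deposit HUF: 22,000,000 × 358.52 × 1.003255286976 = HUF 7,913,115,880.71.
The quoted forward undervalues CHF, so borrow CHF, convert to HUF at spot, deposit the HUF at 0.65%, and buy CHF forward at 342.86 to cover the loan.
Profit = 7,913,115,880.71 − 7,686,068,273.60 = HUF 227,047,607.

HUF 227,047,607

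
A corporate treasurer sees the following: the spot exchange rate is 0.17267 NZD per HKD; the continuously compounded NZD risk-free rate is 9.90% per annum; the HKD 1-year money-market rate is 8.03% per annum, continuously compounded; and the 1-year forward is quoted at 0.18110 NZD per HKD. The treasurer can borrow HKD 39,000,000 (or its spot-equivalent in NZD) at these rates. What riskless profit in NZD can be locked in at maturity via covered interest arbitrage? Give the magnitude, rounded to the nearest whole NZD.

T = 1 year.
Invest the HKD and cover forward: 39,000,000 × 1.083612103 × 0.18110 = NZD 7,653,443.92.
Convert at spot and invest in NZD: 39,000,000 × 0.17267 × 1.1040663 = NZD 7,434,925.99.
The quoted forward overvalues HKD, so borrow NZD, buy HKD at spot, deposit the HKD at 8.03%, and sell the proceeds forward at 0.18110.
Arbitrage profit = |7,653,443.92 − 7,434,925.99| = NZD 218,518.

NZD 218,518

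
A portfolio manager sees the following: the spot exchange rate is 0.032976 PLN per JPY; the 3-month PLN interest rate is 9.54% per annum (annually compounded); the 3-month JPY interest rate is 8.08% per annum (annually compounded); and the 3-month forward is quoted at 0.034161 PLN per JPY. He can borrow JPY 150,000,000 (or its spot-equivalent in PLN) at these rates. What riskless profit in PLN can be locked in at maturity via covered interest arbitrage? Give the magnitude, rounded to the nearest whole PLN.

PLN 164,290

T = 3/12 years.
Route A — deposit JPY, sell forward: 150,000,000 × 1.019615277 × 0.034161 = PLN 5,224,661.62.
Route B — convert at spot, deposit PLN: 150,000,000 × 0.032976 × 1.023041342 = PLN 5,060,371.69.
The quoted forward overvalues JPY, so borrow PLN, buy JPY at spot, deposit the JPY at 8.08%, and sell the proceeds forward at 0.034161.
Profit = 5,224,661.62 − 5,060,371.69 = PLN 164,290.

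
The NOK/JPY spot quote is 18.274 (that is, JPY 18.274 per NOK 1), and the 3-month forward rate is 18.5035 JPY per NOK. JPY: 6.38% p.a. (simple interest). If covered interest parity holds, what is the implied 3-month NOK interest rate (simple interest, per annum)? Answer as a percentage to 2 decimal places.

T = 3/12 years.
CIP gives F = S · g_JPY/g_NOK, so g_JPY/g_NOK = 18.5035/18.274 = 1.0125588.
The JPY side grows by 1 + 0.0638×3/12 = 1.015950.
Hence g_NOK = 1.0033491.
(1.0033491 − 1)/T = 0.013396, i.e. 1.34%.

1.34%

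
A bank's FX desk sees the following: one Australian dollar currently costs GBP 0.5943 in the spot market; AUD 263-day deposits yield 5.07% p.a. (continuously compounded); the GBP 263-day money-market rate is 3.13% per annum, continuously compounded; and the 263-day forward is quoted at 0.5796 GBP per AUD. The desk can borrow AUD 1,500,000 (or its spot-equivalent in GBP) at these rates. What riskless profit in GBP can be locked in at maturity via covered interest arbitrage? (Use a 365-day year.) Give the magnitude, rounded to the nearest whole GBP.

T = 263/365 years.
Keep in AUD, deliver into the forward: 1,500,000·1.03720727·0.5796 = GBP 901,748.00.
Swap to GBP now, deposit: 1,500,000·0.5943·1.0228094 = GBP 911,783.44.
The quoted forward undervalues AUD, so borrow AUD, convert to GBP at spot, deposit the GBP at 3.13%, and buy AUD forward at 0.5796 to cover the loan.
Profit = 911,783.44 − 901,748.00 = GBP 10,035.

GBP 10,035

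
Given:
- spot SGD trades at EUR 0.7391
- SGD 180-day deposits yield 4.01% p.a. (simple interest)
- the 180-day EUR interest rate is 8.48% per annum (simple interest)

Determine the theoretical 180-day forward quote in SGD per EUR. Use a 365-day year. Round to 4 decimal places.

1.3244

T = 180/365 years.
Growth of 1 EUR over T: 1 + 0.0848×180/365 = 1.0418192.
SGD accumulates by 1 + 0.0401×180/365 = 1.0197753.
CIP: F = S · (grow EUR)/(grow SGD) = 0.7391 × 1.0418192/1.0197753 = 0.7550767 EUR per SGD.
Invert for SGD per EUR: 1 / 0.7550767 = 1.3244.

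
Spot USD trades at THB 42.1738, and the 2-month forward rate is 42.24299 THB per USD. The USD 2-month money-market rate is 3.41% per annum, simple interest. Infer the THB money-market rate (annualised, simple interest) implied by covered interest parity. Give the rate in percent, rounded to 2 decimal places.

4.40%

T = 2/12 years.
F/S = 42.24299/42.1738 = 1.0016406 = (growth of THB) / (growth of USD).
USD growth factor: 1 + 0.0341×2/12 = 1.0056833.
That pins the THB growth at 1.0073332.
(1.0073332 − 1)/T = 0.043999, i.e. 4.40%.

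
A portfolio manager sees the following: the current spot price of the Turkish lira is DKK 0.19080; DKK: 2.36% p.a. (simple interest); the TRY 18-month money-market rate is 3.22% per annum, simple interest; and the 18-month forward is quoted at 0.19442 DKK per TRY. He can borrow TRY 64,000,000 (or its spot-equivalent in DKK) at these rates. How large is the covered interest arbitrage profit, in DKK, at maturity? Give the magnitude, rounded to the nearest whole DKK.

T = 18/12 years.
Invest the TRY and cover forward: 64,000,000 × 1.048300 × 0.19442 = DKK 13,043,871.10.
Convert at spot and invest in DKK: 64,000,000 × 0.19080 × 1.035400 = DKK 12,643,476.48.
The quoted forward overvalues TRY, so borrow DKK, buy TRY at spot, deposit the TRY at 3.22%, and sell the proceeds forward at 0.19442.
Profit = 13,043,871.10 − 12,643,476.48 = DKK 400,395.

DKK 400,395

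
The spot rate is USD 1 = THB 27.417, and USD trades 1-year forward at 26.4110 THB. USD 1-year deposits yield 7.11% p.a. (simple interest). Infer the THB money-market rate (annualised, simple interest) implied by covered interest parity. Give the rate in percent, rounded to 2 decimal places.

T = 1 year.
F/S = 26.411/27.417 = 0.9633074 = (growth of THB) / (growth of USD).
The USD side grows by 1 + 0.0711×1 = 1.071100.
That pins the THB growth at 1.0317986.
(1.0317986 − 1)/T = 0.031799, i.e. 3.18%.

3.18%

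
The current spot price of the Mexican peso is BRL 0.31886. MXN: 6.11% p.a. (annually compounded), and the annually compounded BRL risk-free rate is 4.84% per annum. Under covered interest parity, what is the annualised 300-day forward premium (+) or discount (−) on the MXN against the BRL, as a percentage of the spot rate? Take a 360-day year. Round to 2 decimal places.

-1.20%

T = 300/360 years.
F = S · g_BRL/g_MXN = 0.31886 × 1.0401736/1.0506634 = 0.31567651.
(F − S)/S ÷ T = (0.31567651 − 0.31886)/0.31886/(300/360) = -0.011981 → -1.20%.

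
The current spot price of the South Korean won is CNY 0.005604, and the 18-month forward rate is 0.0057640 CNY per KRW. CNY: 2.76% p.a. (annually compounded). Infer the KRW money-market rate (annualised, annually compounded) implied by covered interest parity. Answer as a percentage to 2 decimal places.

0.85%

T = 18/12 years.
CIP gives F = S · g_CNY/g_KRW, so g_CNY/g_KRW = 0.005764/0.005604 = 1.0285510.
The CNY side grows by (1 + 0.0276)^(18/12) = 1.0416844.
Hence g_KRW = 1.0127688.
r = 1.0127688^(12/18) − 1 = 0.008495 → 0.85%.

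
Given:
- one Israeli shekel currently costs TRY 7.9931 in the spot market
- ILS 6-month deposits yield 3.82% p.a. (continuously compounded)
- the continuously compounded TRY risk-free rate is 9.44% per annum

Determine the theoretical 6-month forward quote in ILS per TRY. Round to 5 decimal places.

0.12164

T = 6/12 years.
Growth of 1 TRY over T: e^(0.0944×6/12) = 1.0483317.
ILS accumulates by e^(0.0382×6/12) = 1.0192836.
So F = 7.9931 × 1.0483317 / 1.0192836 = 8.220892 (TRY/ILS).
Quoted the other way: 1/8.220892 = 0.12164 ILS per TRY.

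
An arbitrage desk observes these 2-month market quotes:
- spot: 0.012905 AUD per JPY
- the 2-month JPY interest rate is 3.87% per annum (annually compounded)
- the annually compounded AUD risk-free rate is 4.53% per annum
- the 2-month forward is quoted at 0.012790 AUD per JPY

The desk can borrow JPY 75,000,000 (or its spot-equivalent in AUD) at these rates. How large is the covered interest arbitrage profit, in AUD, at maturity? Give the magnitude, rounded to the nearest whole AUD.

AUD 9,709

T = 2/12 years.
Route A — deposit JPY, sell forward: 75,000,000 × 1.00634839 × 0.012790 = AUD 965,339.69.
Route B — convert at spot, deposit AUD: 75,000,000 × 0.012905 × 1.00741132 = AUD 975,048.23.
The quoted forward undervalues JPY, so borrow JPY, convert to AUD at spot, deposit the AUD at 4.53%, and buy JPY forward at 0.012790 to cover the loan.
The gap between the two covered legs is AUD 9,709.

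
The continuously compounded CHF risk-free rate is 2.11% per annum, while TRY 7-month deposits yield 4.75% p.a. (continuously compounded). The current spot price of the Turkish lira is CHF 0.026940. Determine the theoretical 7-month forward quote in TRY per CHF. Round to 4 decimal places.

T = 7/12 years.
Growth of 1 CHF over T: e^(0.0211×7/12) = 1.01238439.
TRY accumulates by e^(0.0475×7/12) = 1.02809578.
CIP: F = S · (grow CHF)/(grow TRY) = 0.02694 × 1.01238439/1.02809578 = 0.026528302 CHF per TRY.
Quoted the other way: 1/0.026528302 = 37.6956 TRY per CHF.

37.6956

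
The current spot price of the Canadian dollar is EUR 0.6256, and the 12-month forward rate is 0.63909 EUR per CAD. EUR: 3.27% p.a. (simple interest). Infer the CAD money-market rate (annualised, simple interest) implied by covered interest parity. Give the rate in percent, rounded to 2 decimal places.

1.09%

T = 1 year.
F/S = 0.63909/0.6256 = 1.0215633 = (growth of EUR) / (growth of CAD).
EUR growth factor: 1 + 0.0327×1 = 1.032700.
That pins the CAD growth at 1.0109016.
(1.0109016 − 1)/T = 0.010902, i.e. 1.09%.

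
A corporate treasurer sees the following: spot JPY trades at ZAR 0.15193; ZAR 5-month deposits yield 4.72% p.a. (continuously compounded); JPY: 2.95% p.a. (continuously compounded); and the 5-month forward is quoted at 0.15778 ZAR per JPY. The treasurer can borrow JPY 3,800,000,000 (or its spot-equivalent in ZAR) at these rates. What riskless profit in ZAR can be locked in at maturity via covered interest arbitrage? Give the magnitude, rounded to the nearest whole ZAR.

ZAR 18,178,499

T = 5/12 years.
Invest the JPY and cover forward: 3,800,000,000 × 1.01236751967 × 0.15778 = ZAR 606,979,119.56.
Convert at spot and invest in ZAR: 3,800,000,000 × 0.15193 × 1.01986132958 = ZAR 588,800,620.85.
The quoted forward overvalues JPY, so borrow ZAR, buy JPY at spot, deposit the JPY at 2.95%, and sell the proceeds forward at 0.15778.
The gap between the two covered legs is ZAR 18,178,499.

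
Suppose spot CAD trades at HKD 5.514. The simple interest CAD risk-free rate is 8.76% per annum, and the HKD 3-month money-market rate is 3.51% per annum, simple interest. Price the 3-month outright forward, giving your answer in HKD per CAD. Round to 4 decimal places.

T = 3/12 years.
HKD accumulates by 1 + 0.0351×3/12 = 1.008775.
Growth of 1 CAD over T: 1 + 0.0876×3/12 = 1.021900.
So F = 5.514 × 1.008775 / 1.021900 = 5.443180 (HKD/CAD).

5.4432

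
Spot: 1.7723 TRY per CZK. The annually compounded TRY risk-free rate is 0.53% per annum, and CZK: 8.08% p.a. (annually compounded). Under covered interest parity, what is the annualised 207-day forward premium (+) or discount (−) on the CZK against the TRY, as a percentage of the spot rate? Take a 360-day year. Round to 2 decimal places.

T = 207/360 years.
CIP forward (TRY per CZK) = 1.7723 × 1.0030441/1.0456915 = 1.7000187.
(F − S)/S ÷ T = (1.7000187 − 1.7723)/1.7723/(207/360) = -0.070929 → -7.09%.

-7.09%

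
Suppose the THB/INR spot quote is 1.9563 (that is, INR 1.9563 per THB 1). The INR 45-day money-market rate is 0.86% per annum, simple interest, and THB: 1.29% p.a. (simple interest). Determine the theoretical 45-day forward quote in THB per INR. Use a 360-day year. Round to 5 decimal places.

0.51144

T = 45/360 years.
Growth of 1 INR over T: 1 + 0.0086×45/360 = 1.001075.
THB accumulates by 1 + 0.0129×45/360 = 1.0016125.
Forward (INR per THB) = 1.9563 × 1.001075 / 1.0016125 = 1.955250.
Invert for THB per INR: 1 / 1.955250 = 0.51144.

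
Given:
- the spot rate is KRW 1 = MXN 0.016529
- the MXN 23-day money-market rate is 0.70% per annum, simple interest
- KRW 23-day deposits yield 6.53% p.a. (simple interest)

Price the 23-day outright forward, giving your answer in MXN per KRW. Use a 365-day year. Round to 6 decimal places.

0.016469

T = 23/365 years.
MXN growth factor: 1 + 0.0070×23/365 = 1.0004411.
KRW accumulates by 1 + 0.0653×23/365 = 1.0041148.
So F = 0.016529 × 1.0004411 / 1.0041148 = 0.01646853 (MXN/KRW).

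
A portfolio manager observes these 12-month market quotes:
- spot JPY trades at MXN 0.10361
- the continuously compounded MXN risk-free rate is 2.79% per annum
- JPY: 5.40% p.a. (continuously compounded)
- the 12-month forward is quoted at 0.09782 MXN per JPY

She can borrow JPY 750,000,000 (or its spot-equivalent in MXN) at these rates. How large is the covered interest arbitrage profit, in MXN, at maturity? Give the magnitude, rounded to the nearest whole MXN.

T = 1 year.
Route A — deposit JPY, sell forward: 750,000,000 × 1.0554846022 × 0.09782 = MXN 77,435,627.84.
Route B — convert at spot, deposit MXN: 750,000,000 × 0.10361 × 1.02829285 = MXN 79,906,066.64.
The quoted forward undervalues JPY, so borrow JPY, convert to MXN at spot, deposit the MXN at 2.79%, and buy JPY forward at 0.09782 to cover the loan.
The gap between the two covered legs is MXN 2,470,439.

MXN 2,470,439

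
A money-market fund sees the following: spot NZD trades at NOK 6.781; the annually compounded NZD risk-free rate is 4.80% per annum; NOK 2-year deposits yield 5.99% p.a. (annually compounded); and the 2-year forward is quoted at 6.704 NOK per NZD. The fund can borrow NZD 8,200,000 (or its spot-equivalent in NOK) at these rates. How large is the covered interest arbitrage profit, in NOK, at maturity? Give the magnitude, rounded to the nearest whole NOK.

NOK 2,088,245

T = 2 years.
Route A — deposit NZD, sell forward: 8,200,000 × 1.098304 × 6.704 = NOK 60,376,846.13.
Route B — convert at spot, deposit NOK: 8,200,000 × 6.781 × 1.12338801 = NOK 62,465,091.59.
The quoted forward undervalues NZD, so borrow NZD, convert to NOK at spot, deposit the NOK at 5.99%, and buy NZD forward at 6.704 to cover the loan.
The gap between the two covered legs is NOK 2,088,245.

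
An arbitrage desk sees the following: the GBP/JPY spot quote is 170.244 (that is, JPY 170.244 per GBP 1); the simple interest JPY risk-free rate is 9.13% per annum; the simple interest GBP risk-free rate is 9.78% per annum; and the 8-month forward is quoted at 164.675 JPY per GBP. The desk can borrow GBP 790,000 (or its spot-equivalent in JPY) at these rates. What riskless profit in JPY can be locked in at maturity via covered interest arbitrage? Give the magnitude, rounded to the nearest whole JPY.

JPY 4,103,556

T = 8/12 years.
Invest the GBP and cover forward: 790,000 × 1.065200 × 164.675 = JPY 138,575,329.90.
Convert at spot and invest in JPY: 790,000 × 170.244 × 1.06086666667 = JPY 142,678,885.99.
The quoted forward undervalues GBP, so borrow GBP, convert to JPY at spot, deposit the JPY at 9.13%, and buy GBP forward at 164.675 to cover the loan.
Arbitrage profit = |138,575,329.90 − 142,678,885.99| = JPY 4,103,556.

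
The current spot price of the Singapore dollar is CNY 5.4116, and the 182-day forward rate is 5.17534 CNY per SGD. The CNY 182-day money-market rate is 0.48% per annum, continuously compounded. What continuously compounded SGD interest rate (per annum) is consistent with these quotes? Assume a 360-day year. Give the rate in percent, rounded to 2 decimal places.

9.31%

T = 182/360 years.
By CIP, F/S equals the CNY-to-SGD growth ratio: 5.17534/5.4116 = 0.9563419.
CNY growth factor: e^(0.0048×182/360) = 1.0024296.
Hence g_SGD = 1.0481917.
Take logs: ln 1.0481917 / (182/360) = 0.093099, so 9.31%.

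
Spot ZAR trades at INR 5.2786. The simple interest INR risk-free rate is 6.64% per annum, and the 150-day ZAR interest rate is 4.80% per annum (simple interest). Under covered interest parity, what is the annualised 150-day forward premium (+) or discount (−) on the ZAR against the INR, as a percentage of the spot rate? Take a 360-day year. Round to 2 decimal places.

+1.80%

T = 150/360 years.
CIP forward (INR per ZAR) = 5.2786 × 1.0276667/1.020000 = 5.3182759.
Annualised premium = (F − S)/S × (1/T) = (5.3182759 − 5.2786)/5.2786 ÷ (150/360) = 1.80%.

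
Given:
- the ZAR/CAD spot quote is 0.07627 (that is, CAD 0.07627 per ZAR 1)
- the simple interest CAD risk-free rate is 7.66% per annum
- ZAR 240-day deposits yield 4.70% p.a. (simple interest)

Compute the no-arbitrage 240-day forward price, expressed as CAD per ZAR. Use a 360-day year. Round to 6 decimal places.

0.077729

T = 240/360 years.
CAD accumulates by 1 + 0.0766×240/360 = 1.0510667.
ZAR growth factor: 1 + 0.0470×240/360 = 1.0313333.
CIP: F = S · (grow CAD)/(grow ZAR) = 0.07627 × 1.0510667/1.0313333 = 0.07772934 CAD per ZAR.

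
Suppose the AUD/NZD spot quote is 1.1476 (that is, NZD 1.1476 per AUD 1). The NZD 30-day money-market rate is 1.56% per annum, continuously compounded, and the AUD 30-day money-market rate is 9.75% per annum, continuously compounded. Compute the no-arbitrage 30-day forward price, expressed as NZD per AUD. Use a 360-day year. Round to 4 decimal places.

T = 30/360 years.
Growth of 1 NZD over T: e^(0.0156×30/360) = 1.0013008.
AUD growth factor: e^(0.0975×30/360) = 1.0081581.
CIP: F = S · (grow NZD)/(grow AUD) = 1.1476 × 1.0013008/1.0081581 = 1.139794 NZD per AUD.

1.1398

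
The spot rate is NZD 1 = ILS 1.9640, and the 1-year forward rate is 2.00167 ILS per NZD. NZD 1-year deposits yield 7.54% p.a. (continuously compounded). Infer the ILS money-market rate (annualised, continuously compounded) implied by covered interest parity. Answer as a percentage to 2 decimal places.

T = 1 year.
F/S = 2.00167/1.964 = 1.0191802 = (growth of ILS) / (growth of NZD).
NZD growth factor: e^(0.0754×1) = 1.0783154.
Hence g_ILS = 1.0989977.
r = ln(1.0989977)/1 = 0.094399 → 9.44%.

9.44%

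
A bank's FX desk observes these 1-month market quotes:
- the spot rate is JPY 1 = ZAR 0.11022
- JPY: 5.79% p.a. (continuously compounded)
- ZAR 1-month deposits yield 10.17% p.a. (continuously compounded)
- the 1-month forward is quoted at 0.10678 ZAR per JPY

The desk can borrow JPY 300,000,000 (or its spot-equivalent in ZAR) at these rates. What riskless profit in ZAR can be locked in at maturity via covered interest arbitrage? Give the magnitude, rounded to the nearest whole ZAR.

ZAR 1,158,488

T = 1/12 years.
Keep in JPY, deliver into the forward: 300,000,000·1.0048366591·0.10678 = ZAR 32,188,937.54.
Swap to ZAR now, deposit: 300,000,000·0.11022·1.0085110145 = ZAR 33,347,425.21.
The quoted forward undervalues JPY, so borrow JPY, convert to ZAR at spot, deposit the ZAR at 10.17%, and buy JPY forward at 0.10678 to cover the loan.
The gap between the two covered legs is ZAR 1,158,488.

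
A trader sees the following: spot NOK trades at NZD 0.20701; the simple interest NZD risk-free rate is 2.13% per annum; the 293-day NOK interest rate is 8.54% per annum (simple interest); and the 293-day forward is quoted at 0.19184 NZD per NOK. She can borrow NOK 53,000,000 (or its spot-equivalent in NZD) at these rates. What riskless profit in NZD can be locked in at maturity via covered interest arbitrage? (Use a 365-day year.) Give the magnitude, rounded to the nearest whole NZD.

T = 293/365 years.
Keep in NOK, deliver into the forward: 53,000,000·1.0685539726·0.19184 = NZD 10,864,543.89.
Swap to NZD now, deposit: 53,000,000·0.20701·1.0170983562 = NZD 11,159,125.13.
The quoted forward undervalues NOK, so borrow NOK, convert to NZD at spot, deposit the NZD at 2.13%, and buy NOK forward at 0.19184 to cover the loan.
The gap between the two covered legs is NZD 294,581.

NZD 294,581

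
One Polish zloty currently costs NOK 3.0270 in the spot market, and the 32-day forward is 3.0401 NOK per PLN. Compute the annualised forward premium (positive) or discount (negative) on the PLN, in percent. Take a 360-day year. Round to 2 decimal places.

+4.87%

T = 32/360 years.
PLN trades forward at +0.43277% vs spot over the period.
Annualise by dividing by T: 0.0043277 / (32/360) = 0.048687 → 4.87%.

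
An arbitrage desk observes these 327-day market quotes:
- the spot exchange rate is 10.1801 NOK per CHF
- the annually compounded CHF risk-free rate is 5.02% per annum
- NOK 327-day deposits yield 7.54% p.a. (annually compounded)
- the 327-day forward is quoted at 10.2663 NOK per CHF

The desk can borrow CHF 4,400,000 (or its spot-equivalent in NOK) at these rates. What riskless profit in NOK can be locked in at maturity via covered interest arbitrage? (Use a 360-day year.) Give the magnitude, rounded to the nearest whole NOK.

NOK 623,057

T = 327/360 years.
Route A — deposit CHF, sell forward: 4,400,000 × 1.0454952869 × 10.2663 = NOK 47,226,820.36.
Route B — convert at spot, deposit NOK: 4,400,000 × 10.1801 × 1.0682578983 = NOK 47,849,877.81.
The quoted forward undervalues CHF, so borrow CHF, convert to NOK at spot, deposit the NOK at 7.54%, and buy CHF forward at 10.2663 to cover the loan.
Arbitrage profit = |47,226,820.36 − 47,849,877.81| = NOK 623,057.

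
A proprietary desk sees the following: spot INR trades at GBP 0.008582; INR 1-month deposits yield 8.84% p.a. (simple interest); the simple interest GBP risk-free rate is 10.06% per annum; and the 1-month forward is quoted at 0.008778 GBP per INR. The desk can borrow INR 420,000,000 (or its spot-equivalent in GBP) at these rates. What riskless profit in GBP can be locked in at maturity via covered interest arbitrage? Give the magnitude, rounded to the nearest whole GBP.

GBP 79,262

T = 1/12 years.
Route A — deposit INR, sell forward: 420,000,000 × 1.007366667 × 0.008778 = GBP 3,713,919.13.
Route B — convert at spot, deposit GBP: 420,000,000 × 0.008582 × 1.008383333 = GBP 3,634,657.22.
The quoted forward overvalues INR, so borrow GBP, buy INR at spot, deposit the INR at 8.84%, and sell the proceeds forward at 0.008778.
Arbitrage profit = |3,713,919.13 − 3,634,657.22| = GBP 79,262.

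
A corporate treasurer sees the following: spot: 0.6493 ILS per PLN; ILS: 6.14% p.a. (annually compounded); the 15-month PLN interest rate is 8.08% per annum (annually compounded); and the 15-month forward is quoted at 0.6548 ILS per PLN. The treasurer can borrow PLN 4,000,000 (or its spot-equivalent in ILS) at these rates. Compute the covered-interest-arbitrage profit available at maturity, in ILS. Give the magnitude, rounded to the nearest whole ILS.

T = 15/12 years.
Invest the PLN and cover forward: 4,000,000 × 1.102000192 × 0.6548 = ILS 2,886,358.90.
Convert at spot and invest in ILS: 4,000,000 × 0.6493 × 1.077330249 = ILS 2,798,042.12.
The quoted forward overvalues PLN, so borrow ILS, buy PLN at spot, deposit the PLN at 8.08%, and sell the proceeds forward at 0.6548.
Profit = 2,886,358.90 − 2,798,042.12 = ILS 88,317.

ILS 88,317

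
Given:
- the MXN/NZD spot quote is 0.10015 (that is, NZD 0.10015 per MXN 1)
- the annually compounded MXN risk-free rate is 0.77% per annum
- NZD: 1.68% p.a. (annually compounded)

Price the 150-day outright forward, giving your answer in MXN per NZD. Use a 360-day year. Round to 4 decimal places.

9.9477

T = 150/360 years.
Growth of 1 NZD over T: (1 + 0.0168)^(150/360) = 1.006966.
Growth of 1 MXN over T: (1 + 0.0077)^(150/360) = 1.0032012.
Forward (NZD per MXN) = 0.10015 × 1.006966 / 1.0032012 = 0.1005258.
Quoted the other way: 1/0.1005258 = 9.9477 MXN per NZD.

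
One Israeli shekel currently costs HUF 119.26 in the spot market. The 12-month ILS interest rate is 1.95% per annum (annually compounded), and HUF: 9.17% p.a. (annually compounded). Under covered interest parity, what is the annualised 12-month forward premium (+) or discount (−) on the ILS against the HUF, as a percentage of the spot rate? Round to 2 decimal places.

+7.08%

T = 1 year.
CIP forward (HUF per ILS) = 119.26 × 1.091700/1.019500 = 127.70588.
Annualised premium = (F − S)/S × (1/T) = (127.70588 − 119.26)/119.26 ÷ 1 = 7.08%.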